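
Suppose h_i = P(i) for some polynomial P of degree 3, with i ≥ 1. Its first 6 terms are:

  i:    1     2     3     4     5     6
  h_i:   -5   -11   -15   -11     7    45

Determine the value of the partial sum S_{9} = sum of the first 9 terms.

663

1st diffs: -6, -4, 4, 18, 38.
2nd diffs: 2, 8, 14, 20.
3rd diffs: 6, 6, 6 (constant).
Newton forward-difference form: h_i = -5 + (-6)·C(i-1,1) + 2·C(i-1,2) + 6·C(i-1,3).
Continuing: 109, 205, 339.
Summing i = 1..9 (9 terms) gives 663.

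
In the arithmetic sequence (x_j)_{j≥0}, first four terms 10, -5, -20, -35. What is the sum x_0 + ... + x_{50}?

Common difference d = -15.
x_j = 10 + (j - 0)·(-15).
x_{50} = -740; S = 51·(10 + (-740))/2 = -18615.

-18615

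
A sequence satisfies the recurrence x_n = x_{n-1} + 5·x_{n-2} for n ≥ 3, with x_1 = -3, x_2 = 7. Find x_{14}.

228127

Step forward from the initial values:
x_3 = -8; x_4 = 27; x_5 = -13; …; x_{11} = 9047; x_{12} = 30482; x_{13} = 75717; x_{14} = 228127.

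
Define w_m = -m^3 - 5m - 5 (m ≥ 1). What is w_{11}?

-1391

w_{11} = -1·11^3 - 5·11 - 5 = -1391.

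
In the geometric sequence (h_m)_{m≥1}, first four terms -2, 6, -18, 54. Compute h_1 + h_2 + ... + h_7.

Common ratio r = -3.
h_m = (-2)·(-3)^(m-1).
S = (-2)·((-3)^7 - 1)/(-3 - 1) = (-2)·(-2187 - 1)/(-4) = -1094.

-1094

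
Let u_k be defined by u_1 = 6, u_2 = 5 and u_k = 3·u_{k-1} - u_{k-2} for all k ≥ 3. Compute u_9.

2673

Iterate the recurrence:
u_3 = 9;  u_4 = 22;  u_5 = 57;  u_6 = 149;  u_7 = 390;  u_8 = 1021;  u_9 = 2673.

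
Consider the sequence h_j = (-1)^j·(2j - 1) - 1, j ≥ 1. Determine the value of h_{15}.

-30

(-1)^15 = -1; 2j - 1 at j=15 is 29; so h_{15} = -30.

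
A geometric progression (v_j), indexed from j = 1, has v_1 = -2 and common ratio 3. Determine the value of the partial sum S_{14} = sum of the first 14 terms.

-4782968

v_j = (-2)·3^(j-1).
S = (-2)·(3^14 - 1)/(3 - 1) = (-2)·(4782969 - 1)/(2) = -4782968.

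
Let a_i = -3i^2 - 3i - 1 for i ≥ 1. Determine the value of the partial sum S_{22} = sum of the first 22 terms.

-12166

Over i = 1..22: Σi = 253, Σi² = 3795.
Total = (-3)·3795 + (-3)·253 + (-1)·22 = -12166.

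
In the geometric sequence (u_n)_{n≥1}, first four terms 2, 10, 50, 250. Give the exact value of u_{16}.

Common ratio r = 5.
u_n = 2·5^(n-1).
u_{16} = 2·5^15 = 61035156250.

61035156250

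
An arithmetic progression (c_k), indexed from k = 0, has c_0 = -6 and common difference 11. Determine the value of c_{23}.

c_k = -6 + (k - 0)·11.
c_{23} = -6 + 23·11 = 247.

247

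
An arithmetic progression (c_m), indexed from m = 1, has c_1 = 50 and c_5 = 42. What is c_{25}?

2

Common difference d = (42 - 50) / (5 - 1) = -2.
c_m = 50 + (m - 1)·(-2).
c_{25} = 50 + 24·(-2) = 2.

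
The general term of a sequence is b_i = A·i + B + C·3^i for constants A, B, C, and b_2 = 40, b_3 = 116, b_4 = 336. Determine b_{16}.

172186944

Plug in i = 2, 3, 4: 2A + B + 9C = 40; 3A + B + 27C = 116; 4A + B + 81C = 336.
Subtracting the first from the second: A + 18C = 76.
Subtracting the second from the third: A + 54C = 220.
Solving: C = 4, A = 4, then B = -4.
So b_i = 4·i + (-4) + 4·3^i; at i=16 this is 172186944.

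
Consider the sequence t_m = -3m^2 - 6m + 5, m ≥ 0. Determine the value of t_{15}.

-760

t_{15} = -3·15^2 - 6·15 + 5 = -760.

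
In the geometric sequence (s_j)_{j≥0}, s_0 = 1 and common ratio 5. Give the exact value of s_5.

3125

s_j = 1·5^(j-0).
s_5 = 1·5^5 = 3125.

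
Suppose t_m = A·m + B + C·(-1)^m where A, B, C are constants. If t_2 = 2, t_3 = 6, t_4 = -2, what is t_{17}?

Plug in m = 2, 3, 4: 2A + B + C = 2; 3A + B - C = 6; 4A + B + C = -2.
Subtracting the first from the second: A - 2C = 4.
Subtracting the second from the third: A + 2C = -8.
Solving: C = -3, A = -2, then B = 9.
Therefore t_{17} = -34 + 9 + (-3)·(-1) = -22.

-22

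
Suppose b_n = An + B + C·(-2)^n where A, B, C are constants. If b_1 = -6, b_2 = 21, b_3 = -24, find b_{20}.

At n = 1, 2, 3: A + B - 2C = -6; 2A + B + 4C = 21; 3A + B - 8C = -24.
Subtracting the first from the second: A + 6C = 27.
Subtracting the second from the third: A - 12C = -45.
Solving: C = 4, A = 3, then B = -1.
So b_n = 3·n + (-1) + 4·(-2)^n; at n=20 this is 4194363.

4194363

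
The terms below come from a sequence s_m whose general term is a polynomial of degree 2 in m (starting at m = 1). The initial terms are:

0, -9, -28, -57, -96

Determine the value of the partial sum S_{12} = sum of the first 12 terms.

-2794

1st diffs: -9, -19, -29, -39.
2nd diffs: -10, -10, -10 (constant).
Newton forward-difference form: s_m = (-9)·C(m-1,1) + (-10)·C(m-1,2).
Continuing: …, -145, -204, -273, -352, …, s_{12} = -649.
Summing m = 1..12 (12 terms) gives -2794.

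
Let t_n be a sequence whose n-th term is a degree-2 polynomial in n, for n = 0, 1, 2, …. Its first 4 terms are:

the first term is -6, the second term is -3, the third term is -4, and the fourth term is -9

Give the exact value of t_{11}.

1st diffs: 3, -1, -5.
2nd diffs: -4, -4 (constant).
Newton forward-difference form: t_n = -6 + 3·C(n,1) + (-4)·C(n,2).
At n = 11: n = 11, so t_{11} = -6 + 33 - 220 = -193.

-193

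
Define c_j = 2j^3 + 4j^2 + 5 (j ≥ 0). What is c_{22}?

c_{22} = 2·22^3 + 4·22^2 + 5 = 23237.

23237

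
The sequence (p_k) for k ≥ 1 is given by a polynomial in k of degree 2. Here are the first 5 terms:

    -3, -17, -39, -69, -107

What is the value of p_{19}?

-1479

1st diffs: -14, -22, -30, -38.
2nd diffs: -8, -8, -8 (constant).
Newton forward-difference form: p_k = -3 + (-14)·C(k-1,1) + (-8)·C(k-1,2).
At k = 19: k-1 = 18, so p_{19} = -3 - 252 - 1224 = -1479.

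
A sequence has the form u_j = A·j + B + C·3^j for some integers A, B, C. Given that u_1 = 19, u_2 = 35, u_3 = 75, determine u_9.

39411

Write the equations: A + B + 3C = 19; 2A + B + 9C = 35; 3A + B + 27C = 75.
Subtracting the first from the second: A + 6C = 16.
Subtracting the second from the third: A + 18C = 40.
Solving: C = 2, A = 4, then B = 9.
So u_j = 4·j + 9 + 2·3^j; at j=9 this is 39411.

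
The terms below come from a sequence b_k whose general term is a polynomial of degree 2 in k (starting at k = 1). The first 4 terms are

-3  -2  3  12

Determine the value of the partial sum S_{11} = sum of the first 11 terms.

682

1st diffs: 1, 5, 9.
2nd diffs: 4, 4 (constant).
So b_k = 2k^2 - 5k.
Continuing: …, 25, 42, 63, 88, …, b_{11} = 187.
Summing k = 1..11 (11 terms) gives 682.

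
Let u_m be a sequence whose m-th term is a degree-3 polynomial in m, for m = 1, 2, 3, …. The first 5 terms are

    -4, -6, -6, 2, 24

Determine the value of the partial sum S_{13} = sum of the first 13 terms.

4654

1st diffs: -2, 0, 8, 22.
2nd diffs: 2, 8, 14.
3rd diffs: 6, 6 (constant).
Newton forward-difference form: u_m = -4 + (-2)·C(m-1,1) + 2·C(m-1,2) + 6·C(m-1,3).
Continuing: …, 66, 134, 234, 372, …, u_{13} = 1424.
Summing m = 1..13 (13 terms) gives 4654.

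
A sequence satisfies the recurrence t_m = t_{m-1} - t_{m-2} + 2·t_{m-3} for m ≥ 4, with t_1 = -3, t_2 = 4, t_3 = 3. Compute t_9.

7

Applying the relation repeatedly:
t_4 = -7; t_5 = -2; t_6 = 11; t_7 = -1; t_8 = -16; t_9 = 7.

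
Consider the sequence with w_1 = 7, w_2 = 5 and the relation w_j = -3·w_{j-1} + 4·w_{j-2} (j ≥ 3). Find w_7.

Compute successive terms:
w_3 = 13;  w_4 = -19;  w_5 = 109;  w_6 = -403;  w_7 = 1645.
(Characteristic roots are 1 and -4.)

1645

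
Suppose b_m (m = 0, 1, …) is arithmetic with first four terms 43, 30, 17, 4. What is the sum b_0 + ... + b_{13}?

Common difference d = -13.
b_m = 43 + (m - 0)·(-13).
b_{13} = -126; S = 14·(43 + (-126))/2 = -581.

-581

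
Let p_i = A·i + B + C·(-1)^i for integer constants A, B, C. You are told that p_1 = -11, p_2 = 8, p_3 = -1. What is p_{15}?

The three given values yield: A + B - C = -11; 2A + B + C = 8; 3A + B - C = -1.
Subtracting the first from the second: A + 2C = 19.
Subtracting the second from the third: A - 2C = -9.
Solving: C = 7, A = 5, then B = -9.
Hence p_{15} = 5·15 + (-9) + 7·(-1) = 59.

59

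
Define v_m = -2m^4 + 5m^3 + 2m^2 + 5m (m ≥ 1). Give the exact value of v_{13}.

v_{13} = -2·13^4 + 5·13^3 + 2·13^2 + 5·13 = -45734.

-45734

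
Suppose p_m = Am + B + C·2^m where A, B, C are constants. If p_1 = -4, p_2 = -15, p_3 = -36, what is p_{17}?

Write the equations: A + B + 2C = -4; 2A + B + 4C = -15; 3A + B + 8C = -36.
Subtracting the first from the second: A + 2C = -11.
Subtracting the second from the third: A + 4C = -21.
Solving: C = -5, A = -1, then B = 7.
So p_m = -1·m + 7 + (-5)·2^m; at m=17 this is -655370.

-655370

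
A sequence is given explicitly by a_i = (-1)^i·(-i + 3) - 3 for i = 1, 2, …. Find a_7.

1

(-1)^7 = -1; -i + 3 at i=7 is -4; so a_7 = 1.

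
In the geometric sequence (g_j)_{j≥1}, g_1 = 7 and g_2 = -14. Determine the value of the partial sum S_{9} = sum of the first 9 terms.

1197

Common ratio r = -2.
g_j = 7·(-2)^(j-1).
S = 7·((-2)^9 - 1)/(-2 - 1) = 7·(-512 - 1)/(-3) = 1197.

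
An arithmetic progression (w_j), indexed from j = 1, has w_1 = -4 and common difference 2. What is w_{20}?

34

w_j = -4 + (j - 1)·2.
w_{20} = -4 + 19·2 = 34.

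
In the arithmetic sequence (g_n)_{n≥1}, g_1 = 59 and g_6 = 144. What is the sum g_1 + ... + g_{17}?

3315

Common difference d = (144 - 59) / (6 - 1) = 17.
g_n = 59 + (n - 1)·17.
g_{17} = 331; S = 17·(59 + 331)/2 = 3315.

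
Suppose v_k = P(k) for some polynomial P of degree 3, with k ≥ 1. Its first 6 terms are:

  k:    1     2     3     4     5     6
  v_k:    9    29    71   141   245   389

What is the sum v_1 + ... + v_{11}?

1st diffs: 20, 42, 70, 104, 144.
2nd diffs: 22, 28, 34, 40.
3rd diffs: 6, 6, 6 (constant).
So v_k = k^3 + 5k^2 - 2k + 5.
Continuing: …, 579, 821, 1121, 1485, …, v_{11} = 1919.
Summing k = 1..11 (11 terms) gives 6809.

6809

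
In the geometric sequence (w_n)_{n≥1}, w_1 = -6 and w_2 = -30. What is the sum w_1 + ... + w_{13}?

Common ratio r = 5.
w_n = (-6)·5^(n-1).
S = (-6)·(5^13 - 1)/(5 - 1) = (-6)·(1220703125 - 1)/(4) = -1831054686.

-1831054686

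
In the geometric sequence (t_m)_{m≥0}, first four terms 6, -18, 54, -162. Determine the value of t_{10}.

Common ratio r = -3.
t_m = 6·(-3)^(m-0).
t_{10} = 6·(-3)^10 = 354294.

354294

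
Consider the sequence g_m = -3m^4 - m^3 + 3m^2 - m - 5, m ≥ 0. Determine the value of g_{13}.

-87391

g_{13} = -3·13^4 - 1·13^3 + 3·13^2 - 1·13 - 5 = -87391.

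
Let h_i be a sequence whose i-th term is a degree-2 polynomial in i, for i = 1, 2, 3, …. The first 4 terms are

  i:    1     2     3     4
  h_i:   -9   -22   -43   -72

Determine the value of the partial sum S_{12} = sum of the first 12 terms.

1st diffs: -13, -21, -29.
2nd diffs: -8, -8 (constant).
Newton forward-difference form: h_i = -9 + (-13)·C(i-1,1) + (-8)·C(i-1,2).
Continuing: …, -109, -154, -207, -268, …, h_{12} = -592.
Summing i = 1..12 (12 terms) gives -2726.

-2726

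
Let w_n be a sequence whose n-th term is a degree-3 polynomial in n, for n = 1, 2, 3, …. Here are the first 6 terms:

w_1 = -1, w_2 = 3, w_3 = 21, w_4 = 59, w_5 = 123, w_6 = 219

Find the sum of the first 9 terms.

2067

1st diffs: 4, 18, 38, 64, 96.
2nd diffs: 14, 20, 26, 32.
3rd diffs: 6, 6, 6 (constant).
So w_n = n^3 + n^2 - 6n + 3.
Continuing: 353, 531, 759.
Summing n = 1..9 (9 terms) gives 2067.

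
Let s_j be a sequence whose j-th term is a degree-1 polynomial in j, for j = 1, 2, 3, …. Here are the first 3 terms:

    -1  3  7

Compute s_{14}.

1st diffs: 4, 4 (constant).
So s_j = 4j - 5.
Evaluating at j = 14 gives s_{14} = 51.

51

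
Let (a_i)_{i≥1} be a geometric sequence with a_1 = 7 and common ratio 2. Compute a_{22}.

a_i = 7·2^(i-1).
a_{22} = 7·2^21 = 14680064.

14680064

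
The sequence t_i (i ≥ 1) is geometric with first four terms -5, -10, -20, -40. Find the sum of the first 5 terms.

-155

Common ratio r = 2.
t_i = (-5)·2^(i-1).
S = (-5)·(2^5 - 1)/(2 - 1) = (-5)·(32 - 1)/(1) = -155.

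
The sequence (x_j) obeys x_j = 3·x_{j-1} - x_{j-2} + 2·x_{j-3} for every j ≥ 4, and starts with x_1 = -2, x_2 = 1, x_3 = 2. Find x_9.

x_4 = 1;  x_5 = 3;  x_6 = 12;  x_7 = 35;  x_8 = 99;  x_9 = 286.

286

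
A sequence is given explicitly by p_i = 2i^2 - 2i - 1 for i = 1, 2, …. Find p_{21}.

839

p_{21} = 2·21^2 - 2·21 - 1 = 839.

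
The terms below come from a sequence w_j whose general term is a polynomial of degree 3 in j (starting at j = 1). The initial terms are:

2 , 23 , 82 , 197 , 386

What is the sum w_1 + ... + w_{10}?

1st diffs: 21, 59, 115, 189.
2nd diffs: 38, 56, 74.
3rd diffs: 18, 18 (constant).
So w_j = 3j^3 + j^2 - 3j + 1.
Continuing: …, 667, 1058, 1577, 2242, …, w_{10} = 3071.
Summing j = 1..10 (10 terms) gives 9305.

9305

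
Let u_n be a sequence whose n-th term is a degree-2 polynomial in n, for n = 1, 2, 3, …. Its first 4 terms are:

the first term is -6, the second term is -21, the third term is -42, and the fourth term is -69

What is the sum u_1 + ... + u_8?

-804

1st diffs: -15, -21, -27.
2nd diffs: -6, -6 (constant).
Newton forward-difference form: u_n = -6 + (-15)·C(n-1,1) + (-6)·C(n-1,2).
Continuing: -102, -141, -186, -237.
Summing n = 1..8 (8 terms) gives -804.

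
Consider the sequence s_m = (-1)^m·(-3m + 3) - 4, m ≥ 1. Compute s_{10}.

(-1)^10 = 1; -3m + 3 at m=10 is -27; so s_{10} = -31.

-31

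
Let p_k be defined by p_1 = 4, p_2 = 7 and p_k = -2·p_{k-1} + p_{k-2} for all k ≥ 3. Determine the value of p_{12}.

Step forward from the initial values:
p_3 = -10;  p_4 = 27;  p_5 = -64;  p_6 = 155;  p_7 = -374;  p_8 = 903;  p_9 = -2180;  p_{10} = 5263;  p_{11} = -12706;  p_{12} = 30675.

30675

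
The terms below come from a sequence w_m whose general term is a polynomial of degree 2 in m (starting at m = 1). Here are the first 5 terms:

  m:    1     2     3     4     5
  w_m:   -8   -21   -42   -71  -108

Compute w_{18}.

-1317

1st diffs: -13, -21, -29, -37.
2nd diffs: -8, -8, -8 (constant).
So w_m = -4m^2 - m - 3.
Evaluating at m = 18 gives w_{18} = -1317.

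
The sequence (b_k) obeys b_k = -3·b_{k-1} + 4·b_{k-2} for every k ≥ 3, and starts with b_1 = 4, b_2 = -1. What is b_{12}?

-4194301

Iterate the recurrence:
b_3 = 19;  b_4 = -61;  b_5 = 259;  b_6 = -1021;  b_7 = 4099;  b_8 = -16381;  b_9 = 65539;  b_{10} = -262141;  b_{11} = 1048579;  b_{12} = -4194301.
(Characteristic roots are 1 and -4.)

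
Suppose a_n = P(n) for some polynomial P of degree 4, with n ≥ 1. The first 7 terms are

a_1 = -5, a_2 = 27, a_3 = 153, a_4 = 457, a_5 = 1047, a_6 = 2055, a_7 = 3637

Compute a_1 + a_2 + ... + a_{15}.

232787

1st diffs: 32, 126, 304, 590, 1008, 1582.
2nd diffs: 94, 178, 286, 418, 574.
3rd diffs: 84, 108, 132, 156.
4th diffs: 24, 24, 24 (constant).
So a_n = n^4 + 4n^3 - 2n^2 - 5n - 3.
Continuing: …, 5973, 9267, 13747, 19665, …, a_{15} = 63597.
Summing n = 1..15 (15 terms) gives 232787.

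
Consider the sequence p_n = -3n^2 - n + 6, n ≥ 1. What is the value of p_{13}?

p_{13} = -3·13^2 - 1·13 + 6 = -514.

-514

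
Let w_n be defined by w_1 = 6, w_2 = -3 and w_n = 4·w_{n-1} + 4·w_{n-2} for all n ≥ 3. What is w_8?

21312

Compute successive terms:
w_3 = 12, w_4 = 36, w_5 = 192, w_6 = 912, w_7 = 4416, w_8 = 21312.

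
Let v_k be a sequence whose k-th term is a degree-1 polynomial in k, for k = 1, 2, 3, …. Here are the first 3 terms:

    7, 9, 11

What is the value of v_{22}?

1st diffs: 2, 2 (constant).
So v_k = 2k + 5.
Evaluating at k = 22 gives v_{22} = 49.

49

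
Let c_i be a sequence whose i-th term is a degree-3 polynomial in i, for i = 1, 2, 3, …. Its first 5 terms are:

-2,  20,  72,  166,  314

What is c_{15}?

7404

1st diffs: 22, 52, 94, 148.
2nd diffs: 30, 42, 54.
3rd diffs: 12, 12 (constant).
Newton forward-difference form: c_i = -2 + 22·C(i-1,1) + 30·C(i-1,2) + 12·C(i-1,3).
At i = 15: i-1 = 14, so c_{15} = -2 + 308 + 2730 + 4368 = 7404.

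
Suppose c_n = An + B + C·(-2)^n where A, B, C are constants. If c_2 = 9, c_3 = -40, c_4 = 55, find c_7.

-524

Plug in n = 2, 3, 4: 2A + B + 4C = 9; 3A + B - 8C = -40; 4A + B + 16C = 55.
Subtracting the first from the second: A - 12C = -49.
Subtracting the second from the third: A + 24C = 95.
Solving: C = 4, A = -1, then B = -5.
Therefore c_7 = -7 + (-5) + 4·(-128) = -524.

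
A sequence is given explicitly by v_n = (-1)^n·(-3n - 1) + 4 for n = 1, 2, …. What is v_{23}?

74

(-1)^23 = -1; -3n - 1 at n=23 is -70; so v_{23} = 74.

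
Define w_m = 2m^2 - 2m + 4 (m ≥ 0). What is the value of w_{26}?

1304

w_{26} = 2·26^2 - 2·26 + 4 = 1304.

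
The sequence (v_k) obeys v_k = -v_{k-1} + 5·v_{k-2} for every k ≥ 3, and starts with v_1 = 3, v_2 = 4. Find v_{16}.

-1441551

Applying the relation repeatedly:
v_3 = 11; v_4 = 9; v_5 = 46; …; v_{13} = 70011; v_{14} = -181916; v_{15} = 531971; v_{16} = -1441551.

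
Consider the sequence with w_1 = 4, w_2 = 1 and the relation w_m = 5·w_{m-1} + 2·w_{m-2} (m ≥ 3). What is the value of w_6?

1939

Iterate the recurrence:
w_3 = 13;  w_4 = 67;  w_5 = 361;  w_6 = 1939.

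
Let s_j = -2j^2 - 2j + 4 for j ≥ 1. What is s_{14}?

-416

s_{14} = -2·14^2 - 2·14 + 4 = -416.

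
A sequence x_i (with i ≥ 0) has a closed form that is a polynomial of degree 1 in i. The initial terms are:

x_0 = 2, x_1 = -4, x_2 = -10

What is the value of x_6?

1st diffs: -6, -6 (constant).
So x_i = -6i + 2.
Evaluating at i = 6 gives x_6 = -34.

-34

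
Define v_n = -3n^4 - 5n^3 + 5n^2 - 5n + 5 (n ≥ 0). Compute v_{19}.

v_{19} = -3·19^4 - 5·19^3 + 5·19^2 - 5·19 + 5 = -423543.

-423543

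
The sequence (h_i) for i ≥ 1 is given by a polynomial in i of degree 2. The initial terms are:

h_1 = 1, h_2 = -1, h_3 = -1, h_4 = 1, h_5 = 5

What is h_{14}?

1st diffs: -2, 0, 2, 4.
2nd diffs: 2, 2, 2 (constant).
Newton forward-difference form: h_i = 1 + (-2)·C(i-1,1) + 2·C(i-1,2).
At i = 14: i-1 = 13, so h_{14} = 1 - 26 + 156 = 131.

131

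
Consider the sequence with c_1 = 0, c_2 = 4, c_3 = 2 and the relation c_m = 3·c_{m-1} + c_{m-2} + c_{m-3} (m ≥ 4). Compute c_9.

4648

Iterate the recurrence:
c_4 = 10, c_5 = 36, c_6 = 120, c_7 = 406, c_8 = 1374, c_9 = 4648.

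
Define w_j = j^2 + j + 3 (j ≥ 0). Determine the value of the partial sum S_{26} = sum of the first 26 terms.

5928

Over j = 0..25: Σj = 325, Σj² = 5525.
Total = (1)·5525 + (1)·325 + (3)·26 = 5928.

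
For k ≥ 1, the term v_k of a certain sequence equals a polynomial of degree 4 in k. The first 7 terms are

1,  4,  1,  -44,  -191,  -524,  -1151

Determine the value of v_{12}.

-14156

1st diffs: 3, -3, -45, -147, -333, -627.
2nd diffs: -6, -42, -102, -186, -294.
3rd diffs: -36, -60, -84, -108.
4th diffs: -24, -24, -24 (constant).
Newton forward-difference form: v_k = 1 + 3·C(k-1,1) + (-6)·C(k-1,2) + (-36)·C(k-1,3) + (-24)·C(k-1,4).
At k = 12: k-1 = 11, so v_{12} = 1 + 33 - 330 - 5940 - 7920 = -14156.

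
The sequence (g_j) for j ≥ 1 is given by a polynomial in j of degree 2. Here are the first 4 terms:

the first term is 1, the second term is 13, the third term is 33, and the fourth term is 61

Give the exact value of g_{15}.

897

1st diffs: 12, 20, 28.
2nd diffs: 8, 8 (constant).
Newton forward-difference form: g_j = 1 + 12·C(j-1,1) + 8·C(j-1,2).
At j = 15: j-1 = 14, so g_{15} = 1 + 168 + 728 = 897.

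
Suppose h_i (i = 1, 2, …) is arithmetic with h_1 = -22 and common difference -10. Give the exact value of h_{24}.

-252

h_i = -22 + (i - 1)·(-10).
h_{24} = -22 + 23·(-10) = -252.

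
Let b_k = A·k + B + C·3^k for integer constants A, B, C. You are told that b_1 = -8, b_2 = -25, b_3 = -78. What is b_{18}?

-1162261449

At k = 1, 2, 3: A + B + 3C = -8; 2A + B + 9C = -25; 3A + B + 27C = -78.
Subtracting the first from the second: A + 6C = -17.
Subtracting the second from the third: A + 18C = -53.
Solving: C = -3, A = 1, then B = 0.
So b_k = 1·k + 0 + (-3)·3^k; at k=18 this is -1162261449.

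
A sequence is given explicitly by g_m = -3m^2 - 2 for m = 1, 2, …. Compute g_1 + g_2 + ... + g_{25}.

Over m = 1..25: Σm = 325, Σm² = 5525.
Total = (-3)·5525 + (-2)·25 = -16625.

-16625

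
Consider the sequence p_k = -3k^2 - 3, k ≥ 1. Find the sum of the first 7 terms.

Over k = 1..7: Σk = 28, Σk² = 140.
Total = (-3)·140 + (-3)·7 = -441.

-441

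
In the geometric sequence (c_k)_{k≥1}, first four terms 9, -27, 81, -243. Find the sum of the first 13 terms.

Common ratio r = -3.
c_k = 9·(-3)^(k-1).
S = 9·((-3)^13 - 1)/(-3 - 1) = 9·(-1594323 - 1)/(-4) = 3587229.

3587229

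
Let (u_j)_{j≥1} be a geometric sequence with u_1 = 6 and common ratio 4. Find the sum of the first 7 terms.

32766

u_j = 6·4^(j-1).
S = 6·(4^7 - 1)/(4 - 1) = 6·(16384 - 1)/(3) = 32766.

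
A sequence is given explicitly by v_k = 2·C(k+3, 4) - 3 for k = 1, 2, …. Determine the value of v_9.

987

C(12, 4) = 495, so v_9 = 987.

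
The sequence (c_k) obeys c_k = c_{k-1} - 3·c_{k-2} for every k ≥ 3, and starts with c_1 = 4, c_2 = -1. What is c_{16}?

12230

c_3 = -13; c_4 = -10; c_5 = 29; …; c_{13} = -3196; c_{14} = -1321; c_{15} = 8267; c_{16} = 12230.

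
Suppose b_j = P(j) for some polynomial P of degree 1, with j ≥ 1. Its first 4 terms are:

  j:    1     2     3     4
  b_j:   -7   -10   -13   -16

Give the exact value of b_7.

1st diffs: -3, -3, -3 (constant).
So b_j = -3j - 4.
Evaluating at j = 7 gives b_7 = -25.

-25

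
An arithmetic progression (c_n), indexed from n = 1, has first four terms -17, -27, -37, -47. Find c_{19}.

Common difference d = -10.
c_n = -17 + (n - 1)·(-10).
c_{19} = -17 + 18·(-10) = -197.

-197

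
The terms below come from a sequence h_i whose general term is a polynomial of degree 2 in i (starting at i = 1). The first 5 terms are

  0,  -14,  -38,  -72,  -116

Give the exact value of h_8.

-308

1st diffs: -14, -24, -34, -44.
2nd diffs: -10, -10, -10 (constant).
Newton forward-difference form: h_i = (-14)·C(i-1,1) + (-10)·C(i-1,2).
At i = 8: i-1 = 7, so h_8 = -98 - 210 = -308.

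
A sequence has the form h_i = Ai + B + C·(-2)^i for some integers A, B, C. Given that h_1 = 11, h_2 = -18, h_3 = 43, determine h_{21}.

10485781

The three given values yield: A + B - 2C = 11; 2A + B + 4C = -18; 3A + B - 8C = 43.
Subtracting the first from the second: A + 6C = -29.
Subtracting the second from the third: A - 12C = 61.
Solving: C = -5, A = 1, then B = 0.
So h_i = 1·i + 0 + (-5)·(-2)^i; at i=21 this is 10485781.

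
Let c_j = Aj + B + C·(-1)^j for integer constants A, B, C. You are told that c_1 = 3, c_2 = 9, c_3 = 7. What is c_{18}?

Plug in j = 1, 2, 3: A + B - C = 3; 2A + B + C = 9; 3A + B - C = 7.
Subtracting the first from the second: A + 2C = 6.
Subtracting the second from the third: A - 2C = -2.
Solving: C = 2, A = 2, then B = 3.
Hence c_{18} = 2·18 + 3 + 2·1 = 41.

41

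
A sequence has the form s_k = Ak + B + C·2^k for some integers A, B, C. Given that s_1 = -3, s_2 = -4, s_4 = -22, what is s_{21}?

-4194243

Plug in k = 1, 2, 4: A + B + 2C = -3; 2A + B + 4C = -4; 4A + B + 16C = -22.
Subtracting the first from the second: A + 2C = -1.
Subtracting the second from the third: 2A + 12C = -18.
Solving: C = -2, A = 3, then B = -2.
Hence s_{21} = 3·21 + (-2) + (-2)·2097152 = -4194243.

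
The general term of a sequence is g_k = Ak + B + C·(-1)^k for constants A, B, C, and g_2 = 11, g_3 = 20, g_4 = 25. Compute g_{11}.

76

At k = 2, 3, 4: 2A + B + C = 11; 3A + B - C = 20; 4A + B + C = 25.
Subtracting the first from the second: A - 2C = 9.
Subtracting the second from the third: A + 2C = 5.
Solving: C = -1, A = 7, then B = -2.
Hence g_{11} = 7·11 + (-2) + (-1)·(-1) = 76.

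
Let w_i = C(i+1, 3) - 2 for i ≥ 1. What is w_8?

82

C(9, 3) = 84, so w_8 = 82.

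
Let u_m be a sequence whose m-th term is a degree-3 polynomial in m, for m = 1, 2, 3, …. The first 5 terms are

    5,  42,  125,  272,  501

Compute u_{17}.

1st diffs: 37, 83, 147, 229.
2nd diffs: 46, 64, 82.
3rd diffs: 18, 18 (constant).
So u_m = 3m^3 + 5m^2 + m - 4.
Evaluating at m = 17 gives u_{17} = 16197.

16197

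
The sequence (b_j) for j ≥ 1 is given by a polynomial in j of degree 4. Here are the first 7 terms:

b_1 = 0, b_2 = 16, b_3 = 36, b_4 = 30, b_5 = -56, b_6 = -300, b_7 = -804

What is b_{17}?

-59744

1st diffs: 16, 20, -6, -86, -244, -504.
2nd diffs: 4, -26, -80, -158, -260.
3rd diffs: -30, -54, -78, -102.
4th diffs: -24, -24, -24 (constant).
Newton forward-difference form: b_j = 16·C(j-1,1) + 4·C(j-1,2) + (-30)·C(j-1,3) + (-24)·C(j-1,4).
At j = 17: j-1 = 16, so b_{17} = 256 + 480 - 16800 - 43680 = -59744.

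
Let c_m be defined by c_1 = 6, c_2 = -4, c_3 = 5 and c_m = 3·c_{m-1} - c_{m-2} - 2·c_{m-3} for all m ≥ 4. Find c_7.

127

Step forward from the initial values:
c_4 = 7, c_5 = 24, c_6 = 55, c_7 = 127.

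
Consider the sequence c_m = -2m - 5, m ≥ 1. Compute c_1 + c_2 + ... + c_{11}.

Over m = 1..11: Σm = 66.
Total = (-2)·66 + (-5)·11 = -187.

-187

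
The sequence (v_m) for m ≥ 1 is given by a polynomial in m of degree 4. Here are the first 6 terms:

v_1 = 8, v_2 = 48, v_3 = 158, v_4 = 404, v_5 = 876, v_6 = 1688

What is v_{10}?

1st diffs: 40, 110, 246, 472, 812.
2nd diffs: 70, 136, 226, 340.
3rd diffs: 66, 90, 114.
4th diffs: 24, 24 (constant).
So v_m = m^4 + m^3 + 4m^2 + 6m - 4.
Evaluating at m = 10 gives v_{10} = 11456.

11456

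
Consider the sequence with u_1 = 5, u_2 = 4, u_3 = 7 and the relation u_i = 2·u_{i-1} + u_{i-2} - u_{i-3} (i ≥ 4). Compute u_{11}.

Compute successive terms:
u_4 = 13; u_5 = 29; u_6 = 64; u_7 = 144; u_8 = 323; u_9 = 726; u_{10} = 1631; u_{11} = 3665.

3665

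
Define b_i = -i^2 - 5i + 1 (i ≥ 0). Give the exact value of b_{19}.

b_{19} = -1·19^2 - 5·19 + 1 = -455.

-455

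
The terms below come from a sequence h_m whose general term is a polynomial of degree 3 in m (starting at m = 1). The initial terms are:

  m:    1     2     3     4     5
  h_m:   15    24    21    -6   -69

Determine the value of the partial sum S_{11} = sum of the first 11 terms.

1st diffs: 9, -3, -27, -63.
2nd diffs: -12, -24, -36.
3rd diffs: -12, -12 (constant).
Newton forward-difference form: h_m = 15 + 9·C(m-1,1) + (-12)·C(m-1,2) + (-12)·C(m-1,3).
Continuing: …, -180, -351, -594, -921, …, h_{11} = -1875.
Summing m = 1..11 (11 terms) gives -5280.

-5280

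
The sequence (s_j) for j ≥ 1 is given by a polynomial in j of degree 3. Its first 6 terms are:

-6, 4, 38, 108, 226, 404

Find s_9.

1418

1st diffs: 10, 34, 70, 118, 178.
2nd diffs: 24, 36, 48, 60.
3rd diffs: 12, 12, 12 (constant).
Newton forward-difference form: s_j = -6 + 10·C(j-1,1) + 24·C(j-1,2) + 12·C(j-1,3).
At j = 9: j-1 = 8, so s_9 = -6 + 80 + 672 + 672 = 1418.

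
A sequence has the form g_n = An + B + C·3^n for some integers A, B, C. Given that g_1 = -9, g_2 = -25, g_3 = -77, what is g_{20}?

-10460353165

Plug in n = 1, 2, 3: A + B + 3C = -9; 2A + B + 9C = -25; 3A + B + 27C = -77.
Subtracting the first from the second: A + 6C = -16.
Subtracting the second from the third: A + 18C = -52.
Solving: C = -3, A = 2, then B = -2.
So g_n = 2·n + (-2) + (-3)·3^n; at n=20 this is -10460353165.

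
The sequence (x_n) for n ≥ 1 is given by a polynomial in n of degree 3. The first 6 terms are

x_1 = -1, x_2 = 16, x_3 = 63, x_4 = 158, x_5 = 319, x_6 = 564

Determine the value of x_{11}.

1st diffs: 17, 47, 95, 161, 245.
2nd diffs: 30, 48, 66, 84.
3rd diffs: 18, 18, 18 (constant).
Newton forward-difference form: x_n = -1 + 17·C(n-1,1) + 30·C(n-1,2) + 18·C(n-1,3).
At n = 11: n-1 = 10, so x_{11} = -1 + 170 + 1350 + 2160 = 3679.

3679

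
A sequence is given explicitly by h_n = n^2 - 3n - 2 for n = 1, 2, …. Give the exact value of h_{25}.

h_{25} = 1·25^2 - 3·25 - 2 = 548.

548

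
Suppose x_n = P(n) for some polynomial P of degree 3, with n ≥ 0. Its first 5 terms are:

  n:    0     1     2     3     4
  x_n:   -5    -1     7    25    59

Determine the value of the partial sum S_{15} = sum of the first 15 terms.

1st diffs: 4, 8, 18, 34.
2nd diffs: 4, 10, 16.
3rd diffs: 6, 6 (constant).
So x_n = n^3 - n^2 + 4n - 5.
Continuing: …, 115, 199, 317, 475, …, x_{14} = 2599.
Summing n = 0..14 (15 terms) gives 10355.

10355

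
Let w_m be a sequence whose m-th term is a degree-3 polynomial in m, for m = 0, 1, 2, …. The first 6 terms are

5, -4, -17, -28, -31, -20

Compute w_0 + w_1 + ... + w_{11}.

1st diffs: -9, -13, -11, -3, 11.
2nd diffs: -4, 2, 8, 14.
3rd diffs: 6, 6, 6 (constant).
So w_m = m^3 - 5m^2 - 5m + 5.
Continuing: …, 11, 68, 157, 284, …, w_{11} = 676.
Summing m = 0..11 (12 terms) gives 1556.

1556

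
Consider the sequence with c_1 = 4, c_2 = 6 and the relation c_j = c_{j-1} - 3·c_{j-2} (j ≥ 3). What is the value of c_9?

-366

Iterate the recurrence:
c_3 = -6;  c_4 = -24;  c_5 = -6;  c_6 = 66;  c_7 = 84;  c_8 = -114;  c_9 = -366.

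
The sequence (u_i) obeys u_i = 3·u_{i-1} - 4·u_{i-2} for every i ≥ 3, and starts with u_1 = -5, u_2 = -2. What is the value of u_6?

82

Compute successive terms:
u_3 = 14, u_4 = 50, u_5 = 94, u_6 = 82.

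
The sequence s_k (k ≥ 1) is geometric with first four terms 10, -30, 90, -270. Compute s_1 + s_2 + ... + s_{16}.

-107616800

Common ratio r = -3.
s_k = 10·(-3)^(k-1).
S = 10·((-3)^16 - 1)/(-3 - 1) = 10·(43046721 - 1)/(-4) = -107616800.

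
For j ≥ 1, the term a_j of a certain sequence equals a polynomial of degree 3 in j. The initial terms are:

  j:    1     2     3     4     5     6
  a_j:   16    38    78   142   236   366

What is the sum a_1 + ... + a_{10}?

4570

1st diffs: 22, 40, 64, 94, 130.
2nd diffs: 18, 24, 30, 36.
3rd diffs: 6, 6, 6 (constant).
Newton forward-difference form: a_j = 16 + 22·C(j-1,1) + 18·C(j-1,2) + 6·C(j-1,3).
Continuing: 538, 758, 1032, 1366.
Summing j = 1..10 (10 terms) gives 4570.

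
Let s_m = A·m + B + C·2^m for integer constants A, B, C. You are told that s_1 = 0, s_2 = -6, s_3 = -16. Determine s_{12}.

-8210

At m = 1, 2, 3: A + B + 2C = 0; 2A + B + 4C = -6; 3A + B + 8C = -16.
Subtracting the first from the second: A + 2C = -6.
Subtracting the second from the third: A + 4C = -10.
Solving: C = -2, A = -2, then B = 6.
Hence s_{12} = -2·12 + 6 + (-2)·4096 = -8210.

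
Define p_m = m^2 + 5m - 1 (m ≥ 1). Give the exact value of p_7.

p_7 = 1·7^2 + 5·7 - 1 = 83.

83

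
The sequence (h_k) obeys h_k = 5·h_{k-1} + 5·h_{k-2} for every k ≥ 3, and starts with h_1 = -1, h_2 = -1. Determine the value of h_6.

Applying the relation repeatedly:
h_3 = -10, h_4 = -55, h_5 = -325, h_6 = -1900.

-1900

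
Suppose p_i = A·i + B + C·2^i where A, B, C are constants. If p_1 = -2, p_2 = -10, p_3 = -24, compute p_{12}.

-12306

Write the equations: A + B + 2C = -2; 2A + B + 4C = -10; 3A + B + 8C = -24.
Subtracting the first from the second: A + 2C = -8.
Subtracting the second from the third: A + 4C = -14.
Solving: C = -3, A = -2, then B = 6.
Hence p_{12} = -2·12 + 6 + (-3)·4096 = -12306.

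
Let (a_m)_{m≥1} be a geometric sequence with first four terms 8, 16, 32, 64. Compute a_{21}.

8388608

Common ratio r = 2.
a_m = 8·2^(m-1).
a_{21} = 8·2^20 = 8388608.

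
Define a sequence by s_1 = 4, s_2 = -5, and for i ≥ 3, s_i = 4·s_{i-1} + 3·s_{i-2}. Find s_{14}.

Compute successive terms:
s_3 = -8, s_4 = -47, s_5 = -212, …, s_{11} = -2139224, s_{12} = -9938303, s_{13} = -46170884, s_{14} = -214498445.

-214498445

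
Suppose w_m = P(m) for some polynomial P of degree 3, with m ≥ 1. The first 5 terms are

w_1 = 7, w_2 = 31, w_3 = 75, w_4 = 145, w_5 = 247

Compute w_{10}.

1447

1st diffs: 24, 44, 70, 102.
2nd diffs: 20, 26, 32.
3rd diffs: 6, 6 (constant).
So w_m = m^3 + 4m^2 + 5m - 3.
Evaluating at m = 10 gives w_{10} = 1447.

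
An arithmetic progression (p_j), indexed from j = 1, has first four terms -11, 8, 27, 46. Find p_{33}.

Common difference d = 19.
p_j = -11 + (j - 1)·19.
p_{33} = -11 + 32·19 = 597.

597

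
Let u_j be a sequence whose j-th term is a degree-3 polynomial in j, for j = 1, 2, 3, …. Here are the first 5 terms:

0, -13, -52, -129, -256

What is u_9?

-1504

1st diffs: -13, -39, -77, -127.
2nd diffs: -26, -38, -50.
3rd diffs: -12, -12 (constant).
Newton forward-difference form: u_j = (-13)·C(j-1,1) + (-26)·C(j-1,2) + (-12)·C(j-1,3).
At j = 9: j-1 = 8, so u_9 = -104 - 728 - 672 = -1504.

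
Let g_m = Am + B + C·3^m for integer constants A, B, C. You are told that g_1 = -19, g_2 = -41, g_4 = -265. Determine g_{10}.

-177193

The three given values yield: A + B + 3C = -19; 2A + B + 9C = -41; 4A + B + 81C = -265.
Subtracting the first from the second: A + 6C = -22.
Subtracting the second from the third: 2A + 72C = -224.
Solving: C = -3, A = -4, then B = -6.
So g_m = -4·m + (-6) + (-3)·3^m; at m=10 this is -177193.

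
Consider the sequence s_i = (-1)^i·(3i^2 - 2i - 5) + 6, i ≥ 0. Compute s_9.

-214

(-1)^9 = -1; 3i^2 - 2i - 5 at i=9 is 220; so s_9 = -214.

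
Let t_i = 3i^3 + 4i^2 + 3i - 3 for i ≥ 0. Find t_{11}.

t_{11} = 3·11^3 + 4·11^2 + 3·11 - 3 = 4507.

4507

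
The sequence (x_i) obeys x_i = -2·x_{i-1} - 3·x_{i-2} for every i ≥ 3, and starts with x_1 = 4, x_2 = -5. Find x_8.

-185

Applying the relation repeatedly:
x_3 = -2  x_4 = 19  x_5 = -32  x_6 = 7  x_7 = 82  x_8 = -185.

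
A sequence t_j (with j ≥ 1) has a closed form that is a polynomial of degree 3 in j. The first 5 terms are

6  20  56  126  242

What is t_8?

986

1st diffs: 14, 36, 70, 116.
2nd diffs: 22, 34, 46.
3rd diffs: 12, 12 (constant).
Newton forward-difference form: t_j = 6 + 14·C(j-1,1) + 22·C(j-1,2) + 12·C(j-1,3).
At j = 8: j-1 = 7, so t_8 = 6 + 98 + 462 + 420 = 986.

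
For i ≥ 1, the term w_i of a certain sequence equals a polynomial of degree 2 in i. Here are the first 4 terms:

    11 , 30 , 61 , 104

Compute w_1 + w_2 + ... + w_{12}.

4026

1st diffs: 19, 31, 43.
2nd diffs: 12, 12 (constant).
Newton forward-difference form: w_i = 11 + 19·C(i-1,1) + 12·C(i-1,2).
Continuing: …, 159, 226, 305, 396, …, w_{12} = 880.
Summing i = 1..12 (12 terms) gives 4026.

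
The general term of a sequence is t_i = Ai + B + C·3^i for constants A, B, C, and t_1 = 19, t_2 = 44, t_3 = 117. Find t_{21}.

Write the equations: A + B + 3C = 19; 2A + B + 9C = 44; 3A + B + 27C = 117.
Subtracting the first from the second: A + 6C = 25.
Subtracting the second from the third: A + 18C = 73.
Solving: C = 4, A = 1, then B = 6.
Therefore t_{21} = 21 + 6 + 4·10460353203 = 41841412839.

41841412839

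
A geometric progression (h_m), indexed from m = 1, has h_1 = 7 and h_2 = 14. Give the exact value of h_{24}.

Common ratio r = 2.
h_m = 7·2^(m-1).
h_{24} = 7·2^23 = 58720256.

58720256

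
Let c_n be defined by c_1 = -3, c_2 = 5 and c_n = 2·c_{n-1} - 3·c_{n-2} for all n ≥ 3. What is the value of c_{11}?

Step forward from the initial values:
c_3 = 19  c_4 = 23  c_5 = -11  c_6 = -91  c_7 = -149  c_8 = -25  c_9 = 397  c_{10} = 869  c_{11} = 547.

547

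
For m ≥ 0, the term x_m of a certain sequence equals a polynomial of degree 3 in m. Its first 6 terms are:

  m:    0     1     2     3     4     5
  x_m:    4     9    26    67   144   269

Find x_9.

1489

1st diffs: 5, 17, 41, 77, 125.
2nd diffs: 12, 24, 36, 48.
3rd diffs: 12, 12, 12 (constant).
Newton forward-difference form: x_m = 4 + 5·C(m,1) + 12·C(m,2) + 12·C(m,3).
At m = 9: m = 9, so x_9 = 4 + 45 + 432 + 1008 = 1489.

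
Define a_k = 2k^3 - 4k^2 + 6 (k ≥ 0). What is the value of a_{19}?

a_{19} = 2·19^3 - 4·19^2 + 6 = 12280.

12280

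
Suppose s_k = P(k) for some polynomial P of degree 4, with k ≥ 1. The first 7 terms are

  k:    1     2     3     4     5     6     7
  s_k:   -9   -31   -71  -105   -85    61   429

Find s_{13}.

15699

1st diffs: -22, -40, -34, 20, 146, 368.
2nd diffs: -18, 6, 54, 126, 222.
3rd diffs: 24, 48, 72, 96.
4th diffs: 24, 24, 24 (constant).
Newton forward-difference form: s_k = -9 + (-22)·C(k-1,1) + (-18)·C(k-1,2) + 24·C(k-1,3) + 24·C(k-1,4).
At k = 13: k-1 = 12, so s_{13} = -9 - 264 - 1188 + 5280 + 11880 = 15699.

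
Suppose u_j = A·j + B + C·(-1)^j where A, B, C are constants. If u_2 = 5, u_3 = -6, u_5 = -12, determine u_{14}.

The three given values yield: 2A + B + C = 5; 3A + B - C = -6; 5A + B - C = -12.
Subtracting the first from the second: A - 2C = -11.
Subtracting the second from the third: 2A = -6.
Solving: C = 4, A = -3, then B = 7.
Hence u_{14} = -3·14 + 7 + 4·1 = -31.

-31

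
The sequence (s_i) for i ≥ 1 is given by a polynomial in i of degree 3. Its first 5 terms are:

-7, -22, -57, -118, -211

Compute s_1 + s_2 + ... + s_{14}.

-14749

1st diffs: -15, -35, -61, -93.
2nd diffs: -20, -26, -32.
3rd diffs: -6, -6 (constant).
So s_i = -i^3 - 4i^2 + 4i - 6.
Continuing: …, -342, -517, -742, -1023, …, s_{14} = -3478.
Summing i = 1..14 (14 terms) gives -14749.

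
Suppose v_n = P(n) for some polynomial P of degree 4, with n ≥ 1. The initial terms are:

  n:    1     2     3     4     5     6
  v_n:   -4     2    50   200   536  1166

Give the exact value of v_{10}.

1st diffs: 6, 48, 150, 336, 630.
2nd diffs: 42, 102, 186, 294.
3rd diffs: 60, 84, 108.
4th diffs: 24, 24 (constant).
So v_n = n^4 - 4n^2 + 3n - 4.
Evaluating at n = 10 gives v_{10} = 9626.

9626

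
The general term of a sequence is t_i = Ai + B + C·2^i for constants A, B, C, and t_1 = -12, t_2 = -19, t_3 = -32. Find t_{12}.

Write the equations: A + B + 2C = -12; 2A + B + 4C = -19; 3A + B + 8C = -32.
Subtracting the first from the second: A + 2C = -7.
Subtracting the second from the third: A + 4C = -13.
Solving: C = -3, A = -1, then B = -5.
Therefore t_{12} = -12 + (-5) + (-3)·4096 = -12305.

-12305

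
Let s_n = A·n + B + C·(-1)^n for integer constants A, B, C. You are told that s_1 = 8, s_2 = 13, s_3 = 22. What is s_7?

50

Plug in n = 1, 2, 3: A + B - C = 8; 2A + B + C = 13; 3A + B - C = 22.
Subtracting the first from the second: A + 2C = 5.
Subtracting the second from the third: A - 2C = 9.
Solving: C = -1, A = 7, then B = 0.
Therefore s_7 = 49 + 0 + (-1)·(-1) = 50.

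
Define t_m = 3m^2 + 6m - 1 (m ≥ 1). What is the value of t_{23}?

1724

t_{23} = 3·23^2 + 6·23 - 1 = 1724.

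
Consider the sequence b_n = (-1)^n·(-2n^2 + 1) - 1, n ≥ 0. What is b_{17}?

(-1)^17 = -1; -2n^2 + 1 at n=17 is -577; so b_{17} = 576.

576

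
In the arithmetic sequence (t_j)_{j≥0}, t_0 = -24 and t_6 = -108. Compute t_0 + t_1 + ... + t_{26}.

Common difference d = (-108 - (-24)) / (6 - 0) = -14.
t_j = -24 + (j - 0)·(-14).
t_{26} = -388; S = 27·(-24 + (-388))/2 = -5562.

-5562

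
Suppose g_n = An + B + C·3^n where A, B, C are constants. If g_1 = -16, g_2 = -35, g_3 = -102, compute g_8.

Plug in n = 1, 2, 3: A + B + 3C = -16; 2A + B + 9C = -35; 3A + B + 27C = -102.
Subtracting the first from the second: A + 6C = -19.
Subtracting the second from the third: A + 18C = -67.
Solving: C = -4, A = 5, then B = -9.
So g_n = 5·n + (-9) + (-4)·3^n; at n=8 this is -26213.

-26213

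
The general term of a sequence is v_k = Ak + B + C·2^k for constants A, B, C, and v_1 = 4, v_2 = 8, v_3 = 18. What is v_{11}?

Plug in k = 1, 2, 3: A + B + 2C = 4; 2A + B + 4C = 8; 3A + B + 8C = 18.
Subtracting the first from the second: A + 2C = 4.
Subtracting the second from the third: A + 4C = 10.
Solving: C = 3, A = -2, then B = 0.
So v_k = -2·k + 0 + 3·2^k; at k=11 this is 6122.

6122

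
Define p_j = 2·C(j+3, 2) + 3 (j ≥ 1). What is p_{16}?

C(19, 2) = 171, so p_{16} = 345.

345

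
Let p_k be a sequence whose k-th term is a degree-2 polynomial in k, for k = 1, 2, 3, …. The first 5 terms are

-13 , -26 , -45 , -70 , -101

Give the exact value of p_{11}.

1st diffs: -13, -19, -25, -31.
2nd diffs: -6, -6, -6 (constant).
So p_k = -3k^2 - 4k - 6.
Evaluating at k = 11 gives p_{11} = -413.

-413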